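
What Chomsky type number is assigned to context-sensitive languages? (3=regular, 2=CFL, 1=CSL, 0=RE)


Chomsky hierarchy levels:
  Type 3: Regular (DFA/NFA/regex)
  Type 2: Context-free (PDA)
  Type 1: Context-sensitive
  Type 0: Recursively enumerable (TM)
'context-sensitive' corresponds to Type 1

1


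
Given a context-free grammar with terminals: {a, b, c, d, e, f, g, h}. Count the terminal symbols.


Terminal symbols: a, b, c, d, e, f, g, h
Counting each: a (#1), b (#2), c (#3), d (#4), e (#5), f (#6), g (#7), h (#8)
Total = 8

8


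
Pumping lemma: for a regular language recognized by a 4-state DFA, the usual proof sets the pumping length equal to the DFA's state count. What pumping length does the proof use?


Pumping lemma for regular languages (standard proof):
Take p = |Q|, the number of DFA states.
Any string of length >= |Q| passes through |Q|+1 states while reading its first |Q| symbols,
so by pigeonhole some state repeats, giving the loop that can be pumped.
Here |Q| = 4
Therefore the proof uses p = 4

4


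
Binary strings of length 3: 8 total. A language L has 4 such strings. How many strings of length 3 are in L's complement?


Alphabet: {0,1}
String length: 3
Total strings of length 3 = 2^3 = 8
Strings in L = 4
Complement = total - |L|
= 8 - 4
= 4

4


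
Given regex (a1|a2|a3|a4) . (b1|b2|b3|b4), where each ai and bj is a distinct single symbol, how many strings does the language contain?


First group: 4 alternatives
Second group: 4 alternatives
Concatenation: each choice from group 1 pairs with each from group 2
Total = 4 x 4 = 16

16


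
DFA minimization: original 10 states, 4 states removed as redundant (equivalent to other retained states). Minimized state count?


Original DFA: 10 states
Redundant states removed: 4
Minimized states = original - removed
= 10 - 4
= 6

6


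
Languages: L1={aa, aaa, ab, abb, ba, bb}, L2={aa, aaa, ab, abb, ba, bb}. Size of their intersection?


L1 = {aa, aaa, ab, abb, ba, bb}
L2 = {aa, aaa, ab, abb, ba, bb}
Checking each string in L1 against L2:
  'aa': in L2? Yes
  'aaa': in L2? Yes
  'ab': in L2? Yes
  'abb': in L2? Yes
  'ba': in L2? Yes
  'bb': in L2? Yes
Intersection = {aa, aaa, ab, abb, ba, bb}
|L1 ∩ L2| = 6

6


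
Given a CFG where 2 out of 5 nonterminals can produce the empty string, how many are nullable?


Nonterminals: {S, A, B, C, D}
A nonterminal is nullable if it can derive epsilon
Counting nullable nonterminals: 2
Total nullable = 2

2


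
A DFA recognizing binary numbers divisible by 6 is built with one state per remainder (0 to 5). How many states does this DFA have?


Divisibility by 6 is tracked via the remainder mod 6: 0, 1, ..., 5
The construction assigns one state to each remainder
Number of remainders = 6

6


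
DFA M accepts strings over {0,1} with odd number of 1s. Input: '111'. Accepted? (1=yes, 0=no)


DFA has 2 states: q_even (start, accept=no) and q_odd
Processing string '111' character by character:
  Position 0: read '1', 1-count=1 -> q_odd
  Position 1: read '1', 1-count=2 -> q_even
  Position 2: read '1', 1-count=3 -> q_odd
Final state: q_odd, total 1s = 3 (odd); the DFA requires an odd count -> accept

1


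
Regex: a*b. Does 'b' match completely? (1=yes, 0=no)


Pattern: a*b
String: 'b'
Pattern requires: zero or more 'a's followed by exactly one 'b'
Found 0 leading 'a's
Remaining: 'b'
Remaining is exactly 'b' -> match
Result: 1

1


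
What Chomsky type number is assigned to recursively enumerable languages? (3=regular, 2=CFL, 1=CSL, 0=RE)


Chomsky hierarchy levels:
  Type 3: Regular (DFA/NFA/regex)
  Type 2: Context-free (PDA)
  Type 1: Context-sensitive
  Type 0: Recursively enumerable (TM)
'recursively enumerable' corresponds to Type 0

0


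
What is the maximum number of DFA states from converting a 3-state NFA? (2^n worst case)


NFA has 3 states
Subset construction: each DFA state = subset of NFA states
Maximum subsets = 2^3
2^3 = 8

8


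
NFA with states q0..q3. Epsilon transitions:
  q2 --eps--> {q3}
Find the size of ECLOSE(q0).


Starting from q0
Initialize closure = {q0}
q0 has no outgoing epsilon transitions -> nothing to add
Final closure: {q0}
Size = 1

1


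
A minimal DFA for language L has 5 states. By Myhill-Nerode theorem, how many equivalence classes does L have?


Myhill-Nerode theorem:
Number of equivalence classes = number of states in minimal DFA
Minimal DFA states = 5
Therefore equivalence classes = 5

5


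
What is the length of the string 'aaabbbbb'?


String: 'aaabbbbb'
Counting characters:
  'a' appears 3 time(s)
  'b' appears 5 time(s)
Total length = 3 + 5 = 8

8


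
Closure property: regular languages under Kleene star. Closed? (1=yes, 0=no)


Regular languages are closed under:
- Union (DFA product construction)
- Intersection (DFA product construction)
- Complement (swap accept/reject states)
- Concatenation (NFA construction)
- Kleene star (NFA construction)
Kleene star is in this list
Therefore: closed

1


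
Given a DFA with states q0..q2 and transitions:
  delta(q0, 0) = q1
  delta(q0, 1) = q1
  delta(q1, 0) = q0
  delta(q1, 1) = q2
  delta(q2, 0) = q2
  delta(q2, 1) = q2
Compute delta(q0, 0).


Looking up transition function:
delta(q0, 0) in the table
Row: q0, Column: 0
Result: q1

q1


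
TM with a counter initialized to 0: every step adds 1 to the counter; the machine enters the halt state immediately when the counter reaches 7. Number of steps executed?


Counter starts at 0. Counting sequence:
  Step 1: counter = 1
  Step 2: counter = 2
  Step 3: counter = 3
  Step 4: counter = 4
  Step 5: counter = 5
  Step 6: counter = 6
  Step 7: counter = 7
Counter reached 7 -> halt
Total steps = 7

7


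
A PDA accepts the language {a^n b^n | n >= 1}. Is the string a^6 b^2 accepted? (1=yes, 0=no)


Language requires equal numbers of a's and b's
PDA pushes for each 'a', pops for each 'b'
Number of a's = 6
Number of b's = 2
6 != 2 -> Reject

0


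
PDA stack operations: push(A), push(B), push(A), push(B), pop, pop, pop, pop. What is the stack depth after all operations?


Tracing stack operations:
  push(A) -> stack = [A], depth=1
  push(B) -> stack = [A,B], depth=2
  push(A) -> stack = [A,B,A], depth=3
  push(B) -> stack = [A,B,A,B], depth=4
  pop -> removed B, stack = [A,B,A], depth=3
  pop -> removed A, stack = [A,B], depth=2
  pop -> removed B, stack = [A], depth=1
  pop -> removed A, stack = [], depth=0
Final depth = 0

0


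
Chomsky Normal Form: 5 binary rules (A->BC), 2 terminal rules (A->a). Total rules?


CNF allows two rule forms:
  A -> BC (binary): 5 rules
  A -> a (terminal): 2 rules
Total = 5 + 2 = 7

7


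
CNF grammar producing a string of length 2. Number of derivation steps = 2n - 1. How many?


Chomsky Normal Form derivation:
String length n = 2
Each step either:
  - Splits a nonterminal into two (n-1 such steps)
  - Converts a nonterminal to terminal (n such steps)
Total = (n-1) + n = 2n - 1
= 2(2) - 1
= 4 - 1
= 3

3


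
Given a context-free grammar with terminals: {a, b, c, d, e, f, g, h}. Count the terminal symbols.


Terminal symbols: a, b, c, d, e, f, g, h
Counting each: a (#1), b (#2), c (#3), d (#4), e (#5), f (#6), g (#7), h (#8)
Total = 8

8


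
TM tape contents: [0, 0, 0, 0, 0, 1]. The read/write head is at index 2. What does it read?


Tape: [0, 0, 0, 0, 0, 1]
Positions: 0 1 2 3 4 5
Values:    0 0 0 0 0 1
Head at position 2
tape[2] = 0

0


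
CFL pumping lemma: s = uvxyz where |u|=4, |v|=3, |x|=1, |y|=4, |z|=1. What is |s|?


|s| = |u| + |v| + |x| + |y| + |z|
= 4 + 3 + 1 + 4 + 1
= 7 + 1 + 5
= 8 + 5
= 13

13


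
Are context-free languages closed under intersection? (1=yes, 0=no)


CFL closure properties:
  Closed under: union, concatenation, Kleene star
  NOT closed under: intersection, complement
Operation 'intersection' is in not-closed list -> No (not closed)

0


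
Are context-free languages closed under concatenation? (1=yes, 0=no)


CFL closure properties:
  Closed under: union, concatenation, Kleene star
  NOT closed under: intersection, complement
Operation 'concatenation' is in closed list -> Yes (closed)

1


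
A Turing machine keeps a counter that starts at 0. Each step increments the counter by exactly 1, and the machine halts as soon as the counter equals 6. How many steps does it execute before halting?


Counter starts at 0. Counting sequence:
  Step 1: counter = 1
  Step 2: counter = 2
  Step 3: counter = 3
  Step 4: counter = 4
  Step 5: counter = 5
  Step 6: counter = 6
Counter reached 6 -> halt
Total steps = 6

6


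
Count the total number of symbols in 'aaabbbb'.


String: 'aaabbbb'
Counting characters:
  'a' appears 3 time(s)
  'b' appears 4 time(s)
Total length = 3 + 4 = 7

7


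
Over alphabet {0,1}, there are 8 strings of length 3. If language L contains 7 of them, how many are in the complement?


Alphabet: {0,1}
String length: 3
Total strings of length 3 = 2^3 = 8
Strings in L = 7
Complement = total - |L|
= 8 - 7
= 1

1


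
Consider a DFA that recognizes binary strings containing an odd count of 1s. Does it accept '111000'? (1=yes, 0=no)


DFA has 2 states: q_even (start, accept=no) and q_odd
Processing string '111000' character by character:
  Position 0: read '1', 1-count=1 -> q_odd
  Position 1: read '1', 1-count=2 -> q_even
  Position 2: read '1', 1-count=3 -> q_odd
  Position 3: read '0', 1-count=3 -> q_odd (no change)
  Position 4: read '0', 1-count=3 -> q_odd (no change)
  Position 5: read '0', 1-count=3 -> q_odd (no change)
Final state: q_odd, total 1s = 3 (odd); the DFA requires an odd count -> accept

1


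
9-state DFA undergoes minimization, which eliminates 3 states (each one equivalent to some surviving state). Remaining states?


Original DFA: 9 states
Redundant states removed: 3
Minimized states = original - removed
= 9 - 3
= 6

6


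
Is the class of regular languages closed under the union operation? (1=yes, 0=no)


Regular languages are closed under:
- Union (DFA product construction)
- Intersection (DFA product construction)
- Complement (swap accept/reject states)
- Concatenation (NFA construction)
- Kleene star (NFA construction)
union is in this list
Therefore: closed

1


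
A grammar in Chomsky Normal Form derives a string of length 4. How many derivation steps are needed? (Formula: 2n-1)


Chomsky Normal Form derivation:
String length n = 4
Each step either:
  - Splits a nonterminal into two (n-1 such steps)
  - Converts a nonterminal to terminal (n such steps)
Total = (n-1) + n = 2n - 1
= 2(4) - 1
= 8 - 1
= 7

7


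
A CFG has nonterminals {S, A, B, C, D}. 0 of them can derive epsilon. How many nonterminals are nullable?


Nonterminals: {S, A, B, C, D}
A nonterminal is nullable if it can derive epsilon
Counting nullable nonterminals: 0
Total nullable = 0

0


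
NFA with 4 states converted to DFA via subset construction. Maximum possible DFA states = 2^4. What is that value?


NFA has 4 states
Subset construction: each DFA state = subset of NFA states
Maximum subsets = 2^4
2^4 = 16

16


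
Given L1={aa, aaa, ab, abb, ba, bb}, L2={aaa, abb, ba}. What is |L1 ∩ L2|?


L1 = {aa, aaa, ab, abb, ba, bb}
L2 = {aaa, abb, ba}
Checking each string in L1 against L2:
  'aa': in L2? No
  'aaa': in L2? Yes
  'ab': in L2? No
  'abb': in L2? Yes
  'ba': in L2? Yes
  'bb': in L2? No
Intersection = {aaa, abb, ba}
|L1 ∩ L2| = 3

3


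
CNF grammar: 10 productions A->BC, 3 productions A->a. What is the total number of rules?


CNF allows two rule forms:
  A -> BC (binary): 10 rules
  A -> a (terminal): 3 rules
Total = 10 + 3 = 13

13


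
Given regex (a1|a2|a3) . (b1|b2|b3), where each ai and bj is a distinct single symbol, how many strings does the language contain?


First group: 3 alternatives
Second group: 3 alternatives
Concatenation: each choice from group 1 pairs with each from group 2
Total = 3 x 3 = 9

9


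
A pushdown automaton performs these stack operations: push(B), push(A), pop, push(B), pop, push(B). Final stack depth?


Tracing stack operations:
  push(B) -> stack = [B], depth=1
  push(A) -> stack = [B,A], depth=2
  pop -> removed A, stack = [B], depth=1
  push(B) -> stack = [B,B], depth=2
  pop -> removed B, stack = [B], depth=1
  push(B) -> stack = [B,B], depth=2
Final depth = 2

2


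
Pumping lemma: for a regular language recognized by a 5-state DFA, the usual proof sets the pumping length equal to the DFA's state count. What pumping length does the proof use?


Pumping lemma for regular languages (standard proof):
Take p = |Q|, the number of DFA states.
Any string of length >= |Q| passes through |Q|+1 states while reading its first |Q| symbols,
so by pigeonhole some state repeats, giving the loop that can be pumped.
Here |Q| = 5
Therefore the proof uses p = 5

5


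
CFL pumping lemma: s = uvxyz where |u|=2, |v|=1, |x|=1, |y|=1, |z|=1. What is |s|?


|s| = |u| + |v| + |x| + |y| + |z|
= 2 + 1 + 1 + 1 + 1
= 3 + 1 + 2
= 4 + 2
= 6

6


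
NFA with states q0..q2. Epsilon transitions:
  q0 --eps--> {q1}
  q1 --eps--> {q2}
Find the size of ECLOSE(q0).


Starting from q0
Initialize closure = {q0}
Follow epsilon from q0 -> add q1
Follow epsilon from q1 -> add q2
Final closure: {q0, q1, q2}
Size = 3

3


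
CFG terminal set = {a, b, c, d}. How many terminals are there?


Terminal symbols: a, b, c, d
Counting each: a (#1), b (#2), c (#3), d (#4)
Total = 4

4


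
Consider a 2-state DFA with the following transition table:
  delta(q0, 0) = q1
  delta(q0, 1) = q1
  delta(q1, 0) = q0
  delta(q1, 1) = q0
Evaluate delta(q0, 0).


Looking up transition function:
delta(q0, 0) in the table
Row: q0, Column: 0
Result: q1

q1


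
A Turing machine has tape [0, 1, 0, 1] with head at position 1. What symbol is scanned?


Tape: [0, 1, 0, 1]
Positions: 0 1 2 3
Values:    0 1 0 1
Head at position 1
tape[1] = 1

1


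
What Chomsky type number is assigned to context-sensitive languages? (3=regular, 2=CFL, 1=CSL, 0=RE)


Chomsky hierarchy levels:
  Type 3: Regular (DFA/NFA/regex)
  Type 2: Context-free (PDA)
  Type 1: Context-sensitive
  Type 0: Recursively enumerable (TM)
'context-sensitive' corresponds to Type 1

1


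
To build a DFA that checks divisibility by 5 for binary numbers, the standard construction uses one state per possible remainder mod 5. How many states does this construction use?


Divisibility by 5 is tracked via the remainder mod 5: 0, 1, ..., 4
The construction assigns one state to each remainder
Number of remainders = 5

5


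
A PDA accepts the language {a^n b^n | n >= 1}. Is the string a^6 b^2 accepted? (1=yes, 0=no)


Language requires equal numbers of a's and b's
PDA pushes for each 'a', pops for each 'b'
Number of a's = 6
Number of b's = 2
6 != 2 -> Reject

0


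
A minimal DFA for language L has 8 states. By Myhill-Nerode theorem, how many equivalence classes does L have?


Myhill-Nerode theorem:
Number of equivalence classes = number of states in minimal DFA
Minimal DFA states = 8
Therefore equivalence classes = 8

8


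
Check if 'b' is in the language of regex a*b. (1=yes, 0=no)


Pattern: a*b
String: 'b'
Pattern requires: zero or more 'a's followed by exactly one 'b'
Found 0 leading 'a's
Remaining: 'b'
Remaining is exactly 'b' -> match
Result: 1

1


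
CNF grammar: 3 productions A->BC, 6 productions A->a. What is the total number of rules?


CNF allows two rule forms:
  A -> BC (binary): 3 rules
  A -> a (terminal): 6 rules
Total = 3 + 6 = 9

9


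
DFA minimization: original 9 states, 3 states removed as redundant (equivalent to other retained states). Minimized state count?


Original DFA: 9 states
Redundant states removed: 3
Minimized states = original - removed
= 9 - 3
= 6

6


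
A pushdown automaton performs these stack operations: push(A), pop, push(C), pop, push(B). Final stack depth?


Tracing stack operations:
  push(A) -> stack = [A], depth=1
  pop -> removed A, stack = [], depth=0
  push(C) -> stack = [C], depth=1
  pop -> removed C, stack = [], depth=0
  push(B) -> stack = [B], depth=1
Final depth = 1

1


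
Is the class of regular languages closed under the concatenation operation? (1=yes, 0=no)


Regular languages are closed under:
- Union (DFA product construction)
- Intersection (DFA product construction)
- Complement (swap accept/reject states)
- Concatenation (NFA construction)
- Kleene star (NFA construction)
concatenation is in this list
Therefore: closed

1


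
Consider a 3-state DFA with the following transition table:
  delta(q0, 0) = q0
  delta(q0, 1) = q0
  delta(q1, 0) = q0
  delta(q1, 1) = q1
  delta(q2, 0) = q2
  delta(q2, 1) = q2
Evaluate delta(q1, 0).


Looking up transition function:
delta(q1, 0) in the table
Row: q1, Column: 0
Result: q0

q0


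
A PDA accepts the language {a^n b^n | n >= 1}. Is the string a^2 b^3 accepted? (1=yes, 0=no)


Language requires equal numbers of a's and b's
PDA pushes for each 'a', pops for each 'b'
Number of a's = 2
Number of b's = 3
2 != 3 -> Reject

0


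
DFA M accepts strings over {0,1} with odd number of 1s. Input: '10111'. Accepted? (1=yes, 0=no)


DFA has 2 states: q_even (start, accept=no) and q_odd
Processing string '10111' character by character:
  Position 0: read '1', 1-count=1 -> q_odd
  Position 1: read '0', 1-count=1 -> q_odd (no change)
  Position 2: read '1', 1-count=2 -> q_even
  Position 3: read '1', 1-count=3 -> q_odd
  Position 4: read '1', 1-count=4 -> q_even
Final state: q_even, total 1s = 4 (even); the DFA requires an odd count -> reject

0


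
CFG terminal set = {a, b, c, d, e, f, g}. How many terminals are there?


Terminal symbols: a, b, c, d, e, f, g
Counting each: a (#1), b (#2), c (#3), d (#4), e (#5), f (#6), g (#7)
Total = 7

7


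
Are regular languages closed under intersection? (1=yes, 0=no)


Regular languages are closed under all standard operations:
- Union: Yes (product construction)
- Intersection: Yes (product construction)
- Complement: Yes (swap accept/reject)
- Concatenation: Yes (NFA construction)
Operation: intersection -> Closed

1


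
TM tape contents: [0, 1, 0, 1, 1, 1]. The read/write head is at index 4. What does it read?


Tape: [0, 1, 0, 1, 1, 1]
Positions: 0 1 2 3 4 5
Values:    0 1 0 1 1 1
Head at position 4
tape[4] = 1

1


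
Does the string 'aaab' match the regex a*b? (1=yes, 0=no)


Pattern: a*b
String: 'aaab'
Pattern requires: zero or more 'a's followed by exactly one 'b'
Found 3 leading 'a's
Remaining: 'b'
Remaining is exactly 'b' -> match
Result: 1

1


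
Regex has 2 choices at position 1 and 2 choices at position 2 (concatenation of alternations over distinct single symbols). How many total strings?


First group: 2 alternatives
Second group: 2 alternatives
Concatenation: each choice from group 1 pairs with each from group 2
Total = 2 x 2 = 4

4


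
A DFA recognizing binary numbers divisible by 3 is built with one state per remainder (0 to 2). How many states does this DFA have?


Divisibility by 3 is tracked via the remainder mod 3: 0, 1, ..., 2
The construction assigns one state to each remainder
Number of remainders = 3

3


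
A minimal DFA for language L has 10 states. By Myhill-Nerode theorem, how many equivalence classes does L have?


Myhill-Nerode theorem:
Number of equivalence classes = number of states in minimal DFA
Minimal DFA states = 10
Therefore equivalence classes = 10

10


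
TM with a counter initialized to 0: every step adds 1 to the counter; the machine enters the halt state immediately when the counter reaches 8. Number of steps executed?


Counter starts at 0. Counting sequence:
  Step 1: counter = 1
  Step 2: counter = 2
  Step 3: counter = 3
  Step 4: counter = 4
  Step 5: counter = 5
  Step 6: counter = 6
  Step 7: counter = 7
  Step 8: counter = 8
Counter reached 8 -> halt
Total steps = 8

8


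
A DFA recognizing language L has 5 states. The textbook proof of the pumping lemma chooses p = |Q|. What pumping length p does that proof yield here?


Pumping lemma for regular languages (standard proof):
Take p = |Q|, the number of DFA states.
Any string of length >= |Q| passes through |Q|+1 states while reading its first |Q| symbols,
so by pigeonhole some state repeats, giving the loop that can be pumped.
Here |Q| = 5
Therefore the proof uses p = 5

5


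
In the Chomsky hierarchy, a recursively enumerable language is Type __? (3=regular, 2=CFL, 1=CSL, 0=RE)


Chomsky hierarchy levels:
  Type 3: Regular (DFA/NFA/regex)
  Type 2: Context-free (PDA)
  Type 1: Context-sensitive
  Type 0: Recursively enumerable (TM)
'recursively enumerable' corresponds to Type 0

0


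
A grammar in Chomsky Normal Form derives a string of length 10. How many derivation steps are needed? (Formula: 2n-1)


Chomsky Normal Form derivation:
String length n = 10
Each step either:
  - Splits a nonterminal into two (n-1 such steps)
  - Converts a nonterminal to terminal (n such steps)
Total = (n-1) + n = 2n - 1
= 2(10) - 1
= 20 - 1
= 19

19


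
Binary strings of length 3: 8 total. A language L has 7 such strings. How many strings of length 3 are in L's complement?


Alphabet: {0,1}
String length: 3
Total strings of length 3 = 2^3 = 8
Strings in L = 7
Complement = total - |L|
= 8 - 7
= 1

1


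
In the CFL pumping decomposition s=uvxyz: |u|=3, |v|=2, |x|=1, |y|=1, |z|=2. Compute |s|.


|s| = |u| + |v| + |x| + |y| + |z|
= 3 + 2 + 1 + 1 + 2
= 5 + 1 + 3
= 6 + 3
= 9

9


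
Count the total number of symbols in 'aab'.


String: 'aab'
Counting characters:
  'a' appears 2 time(s)
  'b' appears 1 time(s)
Total length = 2 + 1 = 3

3


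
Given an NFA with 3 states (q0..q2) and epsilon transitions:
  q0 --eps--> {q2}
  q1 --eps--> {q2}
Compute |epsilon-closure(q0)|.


Starting from q0
Initialize closure = {q0}
Follow epsilon from q0 -> add q2
Final closure: {q0, q2}
Size = 2

2


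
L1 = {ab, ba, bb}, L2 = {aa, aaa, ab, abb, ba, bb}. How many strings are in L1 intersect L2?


L1 = {ab, ba, bb}
L2 = {aa, aaa, ab, abb, ba, bb}
Checking each string in L1 against L2:
  'ab': in L2? Yes
  'ba': in L2? Yes
  'bb': in L2? Yes
Intersection = {ab, ba, bb}
|L1 ∩ L2| = 3

3


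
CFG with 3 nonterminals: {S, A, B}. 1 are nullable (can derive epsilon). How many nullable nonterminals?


Nonterminals: {S, A, B}
A nonterminal is nullable if it can derive epsilon
Counting nullable nonterminals: 1
Total nullable = 1

1


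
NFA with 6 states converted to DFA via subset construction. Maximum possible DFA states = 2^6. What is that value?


NFA has 6 states
Subset construction: each DFA state = subset of NFA states
Maximum subsets = 2^6
2^6 = 64

64


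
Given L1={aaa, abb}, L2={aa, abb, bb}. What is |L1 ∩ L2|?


L1 = {aaa, abb}
L2 = {aa, abb, bb}
Checking each string in L1 against L2:
  'aaa': in L2? No
  'abb': in L2? Yes
Intersection = {abb}
|L1 ∩ L2| = 1

1


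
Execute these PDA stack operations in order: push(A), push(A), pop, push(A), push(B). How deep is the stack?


Tracing stack operations:
  push(A) -> stack = [A], depth=1
  push(A) -> stack = [A,A], depth=2
  pop -> removed A, stack = [A], depth=1
  push(A) -> stack = [A,A], depth=2
  push(B) -> stack = [A,A,B], depth=3
Final depth = 3

3


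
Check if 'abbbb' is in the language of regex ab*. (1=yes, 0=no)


Pattern: ab*
String: 'abbbb'
Pattern requires: exactly one 'a' followed by zero or more 'b's
First char is 'a' -> OK
Rest 'bbbb': all b's? Yes
Result: 1

1


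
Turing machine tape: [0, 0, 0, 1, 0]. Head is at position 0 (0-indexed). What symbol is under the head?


Tape: [0, 0, 0, 1, 0]
Positions: 0 1 2 3 4
Values:    0 0 0 1 0
Head at position 0
tape[0] = 0

0


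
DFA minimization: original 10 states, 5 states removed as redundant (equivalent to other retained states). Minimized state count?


Original DFA: 10 states
Redundant states removed: 5
Minimized states = original - removed
= 10 - 5
= 5

5


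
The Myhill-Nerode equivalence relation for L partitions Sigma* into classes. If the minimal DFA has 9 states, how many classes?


Myhill-Nerode theorem:
Number of equivalence classes = number of states in minimal DFA
Minimal DFA states = 9
Therefore equivalence classes = 9

9


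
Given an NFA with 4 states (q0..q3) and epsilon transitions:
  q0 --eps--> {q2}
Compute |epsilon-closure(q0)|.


Starting from q0
Initialize closure = {q0}
Follow epsilon from q0 -> add q2
Final closure: {q0, q2}
Size = 2

2


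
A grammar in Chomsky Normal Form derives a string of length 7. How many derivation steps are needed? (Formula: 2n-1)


Chomsky Normal Form derivation:
String length n = 7
Each step either:
  - Splits a nonterminal into two (n-1 such steps)
  - Converts a nonterminal to terminal (n such steps)
Total = (n-1) + n = 2n - 1
= 2(7) - 1
= 14 - 1
= 13

13


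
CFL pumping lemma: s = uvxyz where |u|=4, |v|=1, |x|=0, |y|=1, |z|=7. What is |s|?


|s| = |u| + |v| + |x| + |y| + |z|
= 4 + 1 + 0 + 1 + 7
= 5 + 0 + 8
= 5 + 8
= 13

13


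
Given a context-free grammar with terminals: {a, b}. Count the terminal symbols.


Terminal symbols: a, b
Counting each: a (#1), b (#2)
Total = 2

2


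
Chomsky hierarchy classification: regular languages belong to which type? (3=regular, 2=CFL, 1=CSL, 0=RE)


Chomsky hierarchy levels:
  Type 3: Regular (DFA/NFA/regex)
  Type 2: Context-free (PDA)
  Type 1: Context-sensitive
  Type 0: Recursively enumerable (TM)
'regular' corresponds to Type 3

3


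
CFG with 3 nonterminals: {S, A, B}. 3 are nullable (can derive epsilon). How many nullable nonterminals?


Nonterminals: {S, A, B}
A nonterminal is nullable if it can derive epsilon
Counting nullable nonterminals: 3
Total nullable = 3

3


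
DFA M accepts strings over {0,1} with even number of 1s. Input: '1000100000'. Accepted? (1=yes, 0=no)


DFA has 2 states: q_even (start, accept=yes) and q_odd
Processing string '1000100000' character by character:
  Position 0: read '1', 1-count=1 -> q_odd
  Position 1: read '0', 1-count=1 -> q_odd (no change)
  Position 2: read '0', 1-count=1 -> q_odd (no change)
  Position 3: read '0', 1-count=1 -> q_odd (no change)
  Position 4: read '1', 1-count=2 -> q_even
  Position 5: read '0', 1-count=2 -> q_even (no change)
  Position 6: read '0', 1-count=2 -> q_even (no change)
  Position 7: read '0', 1-count=2 -> q_even (no change)
  Position 8: read '0', 1-count=2 -> q_even (no change)
  Position 9: read '0', 1-count=2 -> q_even (no change)
Final state: q_even, total 1s = 2 (even); the DFA requires an even count -> accept

1


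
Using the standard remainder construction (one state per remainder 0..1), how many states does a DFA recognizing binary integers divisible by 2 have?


Divisibility by 2 is tracked via the remainder mod 2: 0, 1, ..., 1
The construction assigns one state to each remainder
Number of remainders = 2

2


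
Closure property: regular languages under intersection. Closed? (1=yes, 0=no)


Regular languages are closed under:
- Union (DFA product construction)
- Intersection (DFA product construction)
- Complement (swap accept/reject states)
- Concatenation (NFA construction)
- Kleene star (NFA construction)
intersection is in this list
Therefore: closed

1


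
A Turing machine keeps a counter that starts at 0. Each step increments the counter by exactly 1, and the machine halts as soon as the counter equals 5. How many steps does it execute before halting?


Counter starts at 0. Counting sequence:
  Step 1: counter = 1
  Step 2: counter = 2
  Step 3: counter = 3
  Step 4: counter = 4
  Step 5: counter = 5
Counter reached 5 -> halt
Total steps = 5

5


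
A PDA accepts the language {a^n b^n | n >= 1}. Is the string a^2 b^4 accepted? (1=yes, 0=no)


Language requires equal numbers of a's and b's
PDA pushes for each 'a', pops for each 'b'
Number of a's = 2
Number of b's = 4
2 != 4 -> Reject

0


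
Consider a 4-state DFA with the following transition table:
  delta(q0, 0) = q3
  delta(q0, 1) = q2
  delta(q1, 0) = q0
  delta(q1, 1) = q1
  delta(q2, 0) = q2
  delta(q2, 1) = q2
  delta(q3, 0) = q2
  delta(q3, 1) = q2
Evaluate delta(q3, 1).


Looking up transition function:
delta(q3, 1) in the table
Row: q3, Column: 1
Result: q2

q2


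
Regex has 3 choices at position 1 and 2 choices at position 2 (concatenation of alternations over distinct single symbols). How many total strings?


First group: 3 alternatives
Second group: 2 alternatives
Concatenation: each choice from group 1 pairs with each from group 2
Total = 3 x 2 = 6

6


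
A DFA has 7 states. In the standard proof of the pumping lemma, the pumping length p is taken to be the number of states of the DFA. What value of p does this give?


Pumping lemma for regular languages (standard proof):
Take p = |Q|, the number of DFA states.
Any string of length >= |Q| passes through |Q|+1 states while reading its first |Q| symbols,
so by pigeonhole some state repeats, giving the loop that can be pumped.
Here |Q| = 7
Therefore the proof uses p = 7

7


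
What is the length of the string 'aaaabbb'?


String: 'aaaabbb'
Counting characters:
  'a' appears 4 time(s)
  'b' appears 3 time(s)
Total length = 4 + 3 = 7

7


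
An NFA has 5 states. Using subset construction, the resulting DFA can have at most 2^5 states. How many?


NFA has 5 states
Subset construction: each DFA state = subset of NFA states
Maximum subsets = 2^5
2^5 = 32

32


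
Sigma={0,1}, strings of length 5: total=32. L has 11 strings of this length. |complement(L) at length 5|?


Alphabet: {0,1}
String length: 5
Total strings of length 5 = 2^5 = 32
Strings in L = 11
Complement = total - |L|
= 32 - 11
= 21

21


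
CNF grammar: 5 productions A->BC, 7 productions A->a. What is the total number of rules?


CNF allows two rule forms:
  A -> BC (binary): 5 rules
  A -> a (terminal): 7 rules
Total = 5 + 7 = 12

12


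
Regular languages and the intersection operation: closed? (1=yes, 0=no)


Regular languages are closed under all standard operations:
- Union: Yes (product construction)
- Intersection: Yes (product construction)
- Complement: Yes (swap accept/reject)
- Concatenation: Yes (NFA construction)
Operation: intersection -> Closed

1


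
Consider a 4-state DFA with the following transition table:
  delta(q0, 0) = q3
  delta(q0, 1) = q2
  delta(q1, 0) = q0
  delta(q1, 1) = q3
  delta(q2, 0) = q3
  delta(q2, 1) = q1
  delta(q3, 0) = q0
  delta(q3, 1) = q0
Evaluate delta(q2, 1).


Looking up transition function:
delta(q2, 1) in the table
Row: q2, Column: 1
Result: q1

q1


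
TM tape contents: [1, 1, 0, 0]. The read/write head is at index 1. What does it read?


Tape: [1, 1, 0, 0]
Positions: 0 1 2 3
Values:    1 1 0 0
Head at position 1
tape[1] = 1

1


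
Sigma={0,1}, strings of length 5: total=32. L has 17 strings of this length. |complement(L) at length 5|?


Alphabet: {0,1}
String length: 5
Total strings of length 5 = 2^5 = 32
Strings in L = 17
Complement = total - |L|
= 32 - 17
= 15

15


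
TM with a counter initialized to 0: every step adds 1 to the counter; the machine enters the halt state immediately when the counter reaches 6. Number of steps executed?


Counter starts at 0. Counting sequence:
  Step 1: counter = 1
  Step 2: counter = 2
  Step 3: counter = 3
  Step 4: counter = 4
  Step 5: counter = 5
  Step 6: counter = 6
Counter reached 6 -> halt
Total steps = 6

6


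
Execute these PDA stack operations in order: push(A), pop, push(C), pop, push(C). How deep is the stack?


Tracing stack operations:
  push(A) -> stack = [A], depth=1
  pop -> removed A, stack = [], depth=0
  push(C) -> stack = [C], depth=1
  pop -> removed C, stack = [], depth=0
  push(C) -> stack = [C], depth=1
Final depth = 1

1


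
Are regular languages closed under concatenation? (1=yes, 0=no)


Regular languages are closed under:
- Union (DFA product construction)
- Intersection (DFA product construction)
- Complement (swap accept/reject states)
- Concatenation (NFA construction)
- Kleene star (NFA construction)
concatenation is in this list
Therefore: closed

1


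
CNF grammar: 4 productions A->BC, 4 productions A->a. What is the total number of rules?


CNF allows two rule forms:
  A -> BC (binary): 4 rules
  A -> a (terminal): 4 rules
Total = 4 + 4 = 8

8


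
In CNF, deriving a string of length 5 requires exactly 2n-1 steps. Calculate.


Chomsky Normal Form derivation:
String length n = 5
Each step either:
  - Splits a nonterminal into two (n-1 such steps)
  - Converts a nonterminal to terminal (n such steps)
Total = (n-1) + n = 2n - 1
= 2(5) - 1
= 10 - 1
= 9

9


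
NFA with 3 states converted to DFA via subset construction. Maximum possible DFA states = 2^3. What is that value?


NFA has 3 states
Subset construction: each DFA state = subset of NFA states
Maximum subsets = 2^3
2^3 = 8

8


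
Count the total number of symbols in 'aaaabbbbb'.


String: 'aaaabbbbb'
Counting characters:
  'a' appears 4 time(s)
  'b' appears 5 time(s)
Total length = 4 + 5 = 9

9


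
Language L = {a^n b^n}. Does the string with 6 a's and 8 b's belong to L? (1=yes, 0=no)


Language requires equal numbers of a's and b's
PDA pushes for each 'a', pops for each 'b'
Number of a's = 6
Number of b's = 8
6 != 8 -> Reject

0


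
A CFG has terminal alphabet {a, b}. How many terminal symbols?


Terminal symbols: a, b
Counting each: a (#1), b (#2)
Total = 2

2


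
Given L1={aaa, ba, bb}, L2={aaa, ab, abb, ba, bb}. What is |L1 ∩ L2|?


L1 = {aaa, ba, bb}
L2 = {aaa, ab, abb, ba, bb}
Checking each string in L1 against L2:
  'aaa': in L2? Yes
  'ba': in L2? Yes
  'bb': in L2? Yes
Intersection = {aaa, ba, bb}
|L1 ∩ L2| = 3

3


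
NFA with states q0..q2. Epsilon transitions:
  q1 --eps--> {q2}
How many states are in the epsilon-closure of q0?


Starting from q0
Initialize closure = {q0}
q0 has no outgoing epsilon transitions -> nothing to add
Final closure: {q0}
Size = 1

1


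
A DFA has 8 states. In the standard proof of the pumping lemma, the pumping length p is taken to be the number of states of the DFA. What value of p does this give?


Pumping lemma for regular languages (standard proof):
Take p = |Q|, the number of DFA states.
Any string of length >= |Q| passes through |Q|+1 states while reading its first |Q| symbols,
so by pigeonhole some state repeats, giving the loop that can be pumped.
Here |Q| = 8
Therefore the proof uses p = 8

8


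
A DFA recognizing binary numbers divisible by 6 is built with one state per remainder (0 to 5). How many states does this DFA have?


Divisibility by 6 is tracked via the remainder mod 6: 0, 1, ..., 5
The construction assigns one state to each remainder
Number of remainders = 6

6


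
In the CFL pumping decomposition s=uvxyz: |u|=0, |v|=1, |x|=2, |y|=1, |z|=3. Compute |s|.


|s| = |u| + |v| + |x| + |y| + |z|
= 0 + 1 + 2 + 1 + 3
= 1 + 2 + 4
= 3 + 4
= 7

7


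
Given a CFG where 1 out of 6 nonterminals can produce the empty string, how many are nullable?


Nonterminals: {S, A, B, C, D, E}
A nonterminal is nullable if it can derive epsilon
Counting nullable nonterminals: 1
Total nullable = 1

1


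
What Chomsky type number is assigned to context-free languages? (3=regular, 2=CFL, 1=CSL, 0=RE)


Chomsky hierarchy levels:
  Type 3: Regular (DFA/NFA/regex)
  Type 2: Context-free (PDA)
  Type 1: Context-sensitive
  Type 0: Recursively enumerable (TM)
'context-free' corresponds to Type 2

2


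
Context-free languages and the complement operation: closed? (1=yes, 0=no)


CFL closure properties:
  Closed under: union, concatenation, Kleene star
  NOT closed under: intersection, complement
Operation 'complement' is in not-closed list -> No (not closed)

0


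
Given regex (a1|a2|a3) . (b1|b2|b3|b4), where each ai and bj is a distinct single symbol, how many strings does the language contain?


First group: 3 alternatives
Second group: 4 alternatives
Concatenation: each choice from group 1 pairs with each from group 2
Total = 3 x 4 = 12

12


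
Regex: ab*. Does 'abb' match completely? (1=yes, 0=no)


Pattern: ab*
String: 'abb'
Pattern requires: exactly one 'a' followed by zero or more 'b's
First char is 'a' -> OK
Rest 'bb': all b's? Yes
Result: 1

1


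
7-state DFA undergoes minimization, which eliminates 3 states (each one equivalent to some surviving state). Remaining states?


Original DFA: 7 states
Redundant states removed: 3
Minimized states = original - removed
= 7 - 3
= 4

4


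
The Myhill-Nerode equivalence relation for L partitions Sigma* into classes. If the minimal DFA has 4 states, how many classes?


Myhill-Nerode theorem:
Number of equivalence classes = number of states in minimal DFA
Minimal DFA states = 4
Therefore equivalence classes = 4

4


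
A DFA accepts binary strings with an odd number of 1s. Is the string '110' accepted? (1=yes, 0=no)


DFA has 2 states: q_even (start, accept=no) and q_odd
Processing string '110' character by character:
  Position 0: read '1', 1-count=1 -> q_odd
  Position 1: read '1', 1-count=2 -> q_even
  Position 2: read '0', 1-count=2 -> q_even (no change)
Final state: q_even, total 1s = 2 (even); the DFA requires an odd count -> reject

0


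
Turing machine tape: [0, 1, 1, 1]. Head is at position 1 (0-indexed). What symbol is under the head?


Tape: [0, 1, 1, 1]
Positions: 0 1 2 3
Values:    0 1 1 1
Head at position 1
tape[1] = 1

1


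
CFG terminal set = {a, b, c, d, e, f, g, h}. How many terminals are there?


Terminal symbols: a, b, c, d, e, f, g, h
Counting each: a (#1), b (#2), c (#3), d (#4), e (#5), f (#6), g (#7), h (#8)
Total = 8

8


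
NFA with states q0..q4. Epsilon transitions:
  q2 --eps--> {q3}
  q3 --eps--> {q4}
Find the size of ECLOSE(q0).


Starting from q0
Initialize closure = {q0}
q0 has no outgoing epsilon transitions -> nothing to add
Final closure: {q0}
Size = 1

1


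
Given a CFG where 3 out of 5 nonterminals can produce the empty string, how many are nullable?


Nonterminals: {S, A, B, C, D}
A nonterminal is nullable if it can derive epsilon
Counting nullable nonterminals: 3
Total nullable = 3

3


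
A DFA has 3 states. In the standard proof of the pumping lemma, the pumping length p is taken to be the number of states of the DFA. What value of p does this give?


Pumping lemma for regular languages (standard proof):
Take p = |Q|, the number of DFA states.
Any string of length >= |Q| passes through |Q|+1 states while reading its first |Q| symbols,
so by pigeonhole some state repeats, giving the loop that can be pumped.
Here |Q| = 3
Therefore the proof uses p = 3

3


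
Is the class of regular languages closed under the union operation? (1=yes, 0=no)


Regular languages are closed under:
- Union (DFA product construction)
- Intersection (DFA product construction)
- Complement (swap accept/reject states)
- Concatenation (NFA construction)
- Kleene star (NFA construction)
union is in this list
Therefore: closed

1


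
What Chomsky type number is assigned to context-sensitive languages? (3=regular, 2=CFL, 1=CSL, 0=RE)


Chomsky hierarchy levels:
  Type 3: Regular (DFA/NFA/regex)
  Type 2: Context-free (PDA)
  Type 1: Context-sensitive
  Type 0: Recursively enumerable (TM)
'context-sensitive' corresponds to Type 1

1


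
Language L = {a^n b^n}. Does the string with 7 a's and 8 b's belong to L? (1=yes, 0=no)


Language requires equal numbers of a's and b's
PDA pushes for each 'a', pops for each 'b'
Number of a's = 7
Number of b's = 8
7 != 8 -> Reject

0


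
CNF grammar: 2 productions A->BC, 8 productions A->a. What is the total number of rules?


CNF allows two rule forms:
  A -> BC (binary): 2 rules
  A -> a (terminal): 8 rules
Total = 2 + 8 = 10

10


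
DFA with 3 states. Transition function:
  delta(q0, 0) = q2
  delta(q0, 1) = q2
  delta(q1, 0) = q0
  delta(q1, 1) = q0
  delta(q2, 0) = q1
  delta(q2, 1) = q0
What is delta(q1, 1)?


Looking up transition function:
delta(q1, 1) in the table
Row: q1, Column: 1
Result: q0

q0
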